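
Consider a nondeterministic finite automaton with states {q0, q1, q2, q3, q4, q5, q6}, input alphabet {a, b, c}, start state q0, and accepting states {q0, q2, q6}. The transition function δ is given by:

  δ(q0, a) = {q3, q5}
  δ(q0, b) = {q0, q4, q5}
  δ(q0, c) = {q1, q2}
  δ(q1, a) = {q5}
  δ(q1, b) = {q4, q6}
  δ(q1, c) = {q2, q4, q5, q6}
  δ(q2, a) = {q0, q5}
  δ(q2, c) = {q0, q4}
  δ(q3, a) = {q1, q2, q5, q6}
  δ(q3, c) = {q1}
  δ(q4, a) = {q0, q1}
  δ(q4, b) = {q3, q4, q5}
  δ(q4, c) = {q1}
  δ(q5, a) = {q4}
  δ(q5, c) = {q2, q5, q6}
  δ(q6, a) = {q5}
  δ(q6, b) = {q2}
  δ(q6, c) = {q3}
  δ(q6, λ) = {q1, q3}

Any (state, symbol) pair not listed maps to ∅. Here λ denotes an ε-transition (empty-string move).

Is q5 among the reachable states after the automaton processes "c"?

No

Start in {q0}.
Read 'c': q0→{q1, q2}; now {q1, q2}.
State q5 is not in {q1, q2}.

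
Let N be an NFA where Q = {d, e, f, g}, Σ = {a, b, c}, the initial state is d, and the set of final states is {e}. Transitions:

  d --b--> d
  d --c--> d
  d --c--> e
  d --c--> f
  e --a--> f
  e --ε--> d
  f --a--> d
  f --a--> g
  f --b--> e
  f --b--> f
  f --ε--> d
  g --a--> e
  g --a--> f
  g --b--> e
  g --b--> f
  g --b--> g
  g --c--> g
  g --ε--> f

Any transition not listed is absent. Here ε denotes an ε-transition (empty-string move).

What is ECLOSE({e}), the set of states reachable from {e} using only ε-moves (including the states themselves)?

{d, e}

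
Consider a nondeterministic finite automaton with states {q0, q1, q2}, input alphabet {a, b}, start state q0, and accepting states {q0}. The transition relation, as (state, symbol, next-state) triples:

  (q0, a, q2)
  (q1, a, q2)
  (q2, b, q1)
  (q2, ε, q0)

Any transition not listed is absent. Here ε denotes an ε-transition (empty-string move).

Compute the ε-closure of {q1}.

{q1}

Begin with {q1}.
No ε-moves leave this set, so the closure equals the set itself.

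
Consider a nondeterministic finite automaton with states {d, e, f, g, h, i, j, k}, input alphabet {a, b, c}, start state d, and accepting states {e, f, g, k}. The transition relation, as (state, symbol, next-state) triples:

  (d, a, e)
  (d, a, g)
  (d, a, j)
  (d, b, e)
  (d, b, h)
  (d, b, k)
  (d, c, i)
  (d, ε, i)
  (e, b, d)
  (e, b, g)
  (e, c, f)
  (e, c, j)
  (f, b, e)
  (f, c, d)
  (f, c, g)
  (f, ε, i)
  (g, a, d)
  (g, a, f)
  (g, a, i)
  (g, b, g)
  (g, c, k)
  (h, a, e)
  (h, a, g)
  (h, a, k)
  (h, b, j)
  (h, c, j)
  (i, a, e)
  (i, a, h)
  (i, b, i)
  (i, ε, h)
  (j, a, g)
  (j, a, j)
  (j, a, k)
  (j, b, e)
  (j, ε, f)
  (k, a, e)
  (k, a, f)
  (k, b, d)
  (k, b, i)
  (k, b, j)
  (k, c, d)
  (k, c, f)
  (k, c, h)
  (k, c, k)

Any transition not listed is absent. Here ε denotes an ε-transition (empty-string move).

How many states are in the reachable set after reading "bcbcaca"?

Start: ε-closure({d}) = {d, h, i}.
Read 'b': {d, h, i} → {e, f, h, i, j, k}.
Read 'c': {e, f, h, i, j, k} → {d, f, g, h, i, j, k}.
Read 'b': {d, f, g, h, i, j, k} → {d, e, f, g, h, i, j, k}.
Read 'c': {d, e, f, g, h, i, j, k} → {d, f, g, h, i, j, k}.
Read 'a': {d, f, g, h, i, j, k} → {d, e, f, g, h, i, j, k}.
Read 'c': {d, e, f, g, h, i, j, k} → {d, f, g, h, i, j, k}.
Read 'a': {d, f, g, h, i, j, k} → {d, e, f, g, h, i, j, k}.
That set has 8 states.

8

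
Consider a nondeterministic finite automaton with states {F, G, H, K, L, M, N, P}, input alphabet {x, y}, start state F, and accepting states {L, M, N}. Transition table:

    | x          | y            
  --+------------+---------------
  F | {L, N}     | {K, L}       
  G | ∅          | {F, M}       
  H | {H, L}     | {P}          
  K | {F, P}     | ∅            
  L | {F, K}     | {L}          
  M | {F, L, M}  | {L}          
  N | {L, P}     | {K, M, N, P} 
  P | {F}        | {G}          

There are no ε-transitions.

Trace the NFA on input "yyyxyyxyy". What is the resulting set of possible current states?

{L}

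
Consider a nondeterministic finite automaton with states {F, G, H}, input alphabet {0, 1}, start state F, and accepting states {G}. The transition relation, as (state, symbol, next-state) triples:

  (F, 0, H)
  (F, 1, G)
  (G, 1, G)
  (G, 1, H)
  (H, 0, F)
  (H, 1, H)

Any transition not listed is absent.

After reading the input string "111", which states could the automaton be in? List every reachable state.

Start in {F}.
Read '1': F→{G}; now {G}.
Read '1': G→{G, H}; now {G, H}.
Read '1': G→{G, H}, H→{H}; now {G, H}.

{G, H}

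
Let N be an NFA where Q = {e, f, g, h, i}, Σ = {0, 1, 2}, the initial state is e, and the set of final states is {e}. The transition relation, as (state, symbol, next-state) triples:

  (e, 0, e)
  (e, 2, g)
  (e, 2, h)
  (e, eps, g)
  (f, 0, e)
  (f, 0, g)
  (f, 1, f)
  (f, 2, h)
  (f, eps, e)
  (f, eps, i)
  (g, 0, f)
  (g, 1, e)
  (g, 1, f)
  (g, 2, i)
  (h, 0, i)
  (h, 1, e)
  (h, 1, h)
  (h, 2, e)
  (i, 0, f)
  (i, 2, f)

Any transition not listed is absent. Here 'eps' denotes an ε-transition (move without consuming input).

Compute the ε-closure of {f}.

{e, f, g, i}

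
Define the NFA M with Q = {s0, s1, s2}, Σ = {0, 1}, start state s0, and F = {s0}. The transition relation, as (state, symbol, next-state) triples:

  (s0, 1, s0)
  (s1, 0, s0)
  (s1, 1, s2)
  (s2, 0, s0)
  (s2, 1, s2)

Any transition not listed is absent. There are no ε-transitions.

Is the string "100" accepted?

No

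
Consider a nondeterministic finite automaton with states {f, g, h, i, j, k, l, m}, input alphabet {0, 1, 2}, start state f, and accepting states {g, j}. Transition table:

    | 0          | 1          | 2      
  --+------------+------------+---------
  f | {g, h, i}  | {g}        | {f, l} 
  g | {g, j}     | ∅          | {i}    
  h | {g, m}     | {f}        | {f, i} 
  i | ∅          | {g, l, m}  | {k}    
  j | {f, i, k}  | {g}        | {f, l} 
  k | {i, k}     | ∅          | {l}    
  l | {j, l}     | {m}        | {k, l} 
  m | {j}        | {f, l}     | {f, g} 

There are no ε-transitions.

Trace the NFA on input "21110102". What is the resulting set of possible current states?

{f, i, l}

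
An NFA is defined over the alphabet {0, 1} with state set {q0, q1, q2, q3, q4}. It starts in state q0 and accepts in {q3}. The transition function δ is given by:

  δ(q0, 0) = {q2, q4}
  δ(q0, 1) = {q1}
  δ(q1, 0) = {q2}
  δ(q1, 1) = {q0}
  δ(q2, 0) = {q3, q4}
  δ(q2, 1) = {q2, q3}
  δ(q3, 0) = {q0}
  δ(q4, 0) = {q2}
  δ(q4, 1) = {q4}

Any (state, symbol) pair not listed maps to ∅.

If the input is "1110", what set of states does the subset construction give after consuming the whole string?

{q2}

Start in {q0}.
Read '1': q0→{q1}; now {q1}.
Read '1': q1→{q0}; now {q0}.
Read '1': q0→{q1}; now {q1}.
Read '0': q1→{q2}; now {q2}.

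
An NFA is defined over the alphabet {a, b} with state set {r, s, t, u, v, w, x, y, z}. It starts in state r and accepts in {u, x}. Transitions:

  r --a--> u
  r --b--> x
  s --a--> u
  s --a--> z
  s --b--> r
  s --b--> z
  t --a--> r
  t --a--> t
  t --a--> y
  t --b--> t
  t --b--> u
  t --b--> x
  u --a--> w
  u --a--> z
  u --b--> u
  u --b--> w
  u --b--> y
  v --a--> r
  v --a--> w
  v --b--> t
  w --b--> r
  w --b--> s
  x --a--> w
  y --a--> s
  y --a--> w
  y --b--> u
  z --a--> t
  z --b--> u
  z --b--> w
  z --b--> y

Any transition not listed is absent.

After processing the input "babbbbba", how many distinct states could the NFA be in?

Start in {r}.
Read 'b': {r} → {x}.
Read 'a': {x} → {w}.
Read 'b': {w} → {r, s}.
Read 'b': {r, s} → {r, x, z}.
Read 'b': {r, x, z} → {u, w, x, y}.
Read 'b': {u, w, x, y} → {r, s, u, w, y}.
Read 'b': {r, s, u, w, y} → {r, s, u, w, x, y, z}.
Read 'a': {r, s, u, w, x, y, z} → {s, t, u, w, z}.
That set has 5 states.

5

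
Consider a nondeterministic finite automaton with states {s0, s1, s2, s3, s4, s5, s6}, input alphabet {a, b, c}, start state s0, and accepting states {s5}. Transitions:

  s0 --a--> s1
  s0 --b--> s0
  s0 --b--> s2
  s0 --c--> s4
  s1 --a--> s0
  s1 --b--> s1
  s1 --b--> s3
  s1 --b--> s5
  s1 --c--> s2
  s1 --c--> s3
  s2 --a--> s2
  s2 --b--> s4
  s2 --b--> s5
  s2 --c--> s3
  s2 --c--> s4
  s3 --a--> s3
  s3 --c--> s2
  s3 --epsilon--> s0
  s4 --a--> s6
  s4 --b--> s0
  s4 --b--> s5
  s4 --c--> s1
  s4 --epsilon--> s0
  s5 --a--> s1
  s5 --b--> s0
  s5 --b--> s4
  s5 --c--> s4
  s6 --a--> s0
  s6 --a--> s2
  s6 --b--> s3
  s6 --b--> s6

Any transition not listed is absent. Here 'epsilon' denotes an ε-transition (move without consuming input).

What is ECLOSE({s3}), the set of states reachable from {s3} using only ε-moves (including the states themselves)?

Begin with {s3}.
ε-move s3 → s0; add s0.

{s0, s3}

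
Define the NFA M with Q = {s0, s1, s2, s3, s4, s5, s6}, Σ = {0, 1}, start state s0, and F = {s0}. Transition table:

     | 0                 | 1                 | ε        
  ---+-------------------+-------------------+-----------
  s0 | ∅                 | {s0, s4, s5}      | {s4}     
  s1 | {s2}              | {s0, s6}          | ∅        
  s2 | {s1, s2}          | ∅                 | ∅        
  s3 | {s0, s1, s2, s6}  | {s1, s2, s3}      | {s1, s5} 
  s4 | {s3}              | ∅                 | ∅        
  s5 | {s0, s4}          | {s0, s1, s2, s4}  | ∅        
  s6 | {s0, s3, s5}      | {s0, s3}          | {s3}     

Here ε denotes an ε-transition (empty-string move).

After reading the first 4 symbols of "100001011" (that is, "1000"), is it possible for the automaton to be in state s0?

Yes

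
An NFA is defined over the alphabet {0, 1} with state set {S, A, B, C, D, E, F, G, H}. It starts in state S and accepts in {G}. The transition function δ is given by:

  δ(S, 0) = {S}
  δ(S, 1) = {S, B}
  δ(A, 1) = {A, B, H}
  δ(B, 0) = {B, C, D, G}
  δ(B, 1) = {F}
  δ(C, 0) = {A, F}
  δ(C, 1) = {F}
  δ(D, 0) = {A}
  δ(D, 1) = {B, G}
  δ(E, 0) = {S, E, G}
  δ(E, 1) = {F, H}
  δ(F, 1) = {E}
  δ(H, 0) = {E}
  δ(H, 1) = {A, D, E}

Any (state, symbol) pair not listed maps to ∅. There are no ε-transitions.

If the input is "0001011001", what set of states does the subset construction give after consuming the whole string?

Start in {S}.
Read '0': {S} → {S}.
Read '0': {S} → {S}.
Read '0': {S} → {S}.
Read '1': {S} → {S, B}.
Read '0': {S, B} → {S, B, C, D, G}.
Read '1': {S, B, C, D, G} → {S, B, F, G}.
Read '1': {S, B, F, G} → {S, B, E, F}.
Read '0': {S, B, E, F} → {S, B, C, D, E, G}.
Read '0': {S, B, C, D, E, G} → {S, A, B, C, D, E, F, G}.
Read '1': {S, A, B, C, D, E, F, G} → {S, A, B, E, F, G, H}.

{S, A, B, E, F, G, H}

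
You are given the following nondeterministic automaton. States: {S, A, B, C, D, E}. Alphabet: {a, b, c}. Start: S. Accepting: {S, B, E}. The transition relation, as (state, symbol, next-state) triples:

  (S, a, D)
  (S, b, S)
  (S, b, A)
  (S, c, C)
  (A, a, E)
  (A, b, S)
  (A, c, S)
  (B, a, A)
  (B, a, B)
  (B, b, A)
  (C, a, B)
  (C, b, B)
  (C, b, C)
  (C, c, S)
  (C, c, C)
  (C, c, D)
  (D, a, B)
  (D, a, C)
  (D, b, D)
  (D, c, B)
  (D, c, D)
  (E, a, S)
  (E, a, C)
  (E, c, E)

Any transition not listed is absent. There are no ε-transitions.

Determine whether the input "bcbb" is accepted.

Yes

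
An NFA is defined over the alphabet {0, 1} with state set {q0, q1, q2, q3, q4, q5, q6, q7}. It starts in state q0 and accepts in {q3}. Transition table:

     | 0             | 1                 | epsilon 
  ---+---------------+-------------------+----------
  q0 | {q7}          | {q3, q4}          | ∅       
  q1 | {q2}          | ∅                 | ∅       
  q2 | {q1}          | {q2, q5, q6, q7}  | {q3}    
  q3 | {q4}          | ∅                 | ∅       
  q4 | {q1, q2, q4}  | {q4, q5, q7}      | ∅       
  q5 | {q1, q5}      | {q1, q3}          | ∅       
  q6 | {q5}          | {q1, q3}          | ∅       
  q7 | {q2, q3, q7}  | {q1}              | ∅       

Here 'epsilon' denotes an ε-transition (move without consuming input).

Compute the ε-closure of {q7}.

{q7}

Begin with {q7}.
No ε-moves leave this set, so the closure equals the set itself.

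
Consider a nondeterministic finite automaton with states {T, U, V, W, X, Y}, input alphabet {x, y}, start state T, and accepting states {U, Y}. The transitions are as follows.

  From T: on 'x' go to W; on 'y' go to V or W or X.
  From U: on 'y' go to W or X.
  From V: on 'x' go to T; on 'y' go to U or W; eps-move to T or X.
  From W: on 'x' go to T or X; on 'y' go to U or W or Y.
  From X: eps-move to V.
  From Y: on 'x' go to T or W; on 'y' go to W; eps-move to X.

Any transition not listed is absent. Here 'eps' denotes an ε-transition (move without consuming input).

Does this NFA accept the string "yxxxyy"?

Start in {T}.
Read 'y': T→{V, W, X}; union {V, W, X}; ε-closure = {T, V, W, X}.
Read 'x': T→{W}, V→{T}, W→{T, X}, X→∅; union {T, W, X}; ε-closure = {T, V, W, X}.
Read 'x': T→{W}, V→{T}, W→{T, X}, X→∅; union {T, W, X}; ε-closure = {T, V, W, X}.
Read 'x': T→{W}, V→{T}, W→{T, X}, X→∅; union {T, W, X}; ε-closure = {T, V, W, X}.
Read 'y': T→{V, W, X}, V→{U, W}, W→{U, W, Y}, X→∅; union {U, V, W, X, Y}; ε-closure = {T, U, V, W, X, Y}.
Read 'y': T→{V, W, X}, U→{W, X}, V→{U, W}, W→{U, W, Y}, X→∅, Y→{W}; union {U, V, W, X, Y}; ε-closure = {T, U, V, W, X, Y}.
The final set {T, U, V, W, X, Y} contains the accepting states U, Y.

Yes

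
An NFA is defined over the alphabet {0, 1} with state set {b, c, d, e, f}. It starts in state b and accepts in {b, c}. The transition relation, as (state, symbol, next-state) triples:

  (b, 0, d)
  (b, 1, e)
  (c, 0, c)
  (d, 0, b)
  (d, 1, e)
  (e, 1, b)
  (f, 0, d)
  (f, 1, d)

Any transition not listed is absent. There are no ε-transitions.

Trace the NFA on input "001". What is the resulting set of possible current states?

{e}

Start in {b}.
Read '0': {b} → {d}.
Read '0': {d} → {b}.
Read '1': {b} → {e}.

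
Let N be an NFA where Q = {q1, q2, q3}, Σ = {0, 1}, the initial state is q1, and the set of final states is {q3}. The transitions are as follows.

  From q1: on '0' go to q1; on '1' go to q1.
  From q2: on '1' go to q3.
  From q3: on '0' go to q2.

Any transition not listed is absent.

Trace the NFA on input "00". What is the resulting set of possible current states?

Start in {q1}.
Read '0': {q1} → {q1}.
Read '0': {q1} → {q1}.

{q1}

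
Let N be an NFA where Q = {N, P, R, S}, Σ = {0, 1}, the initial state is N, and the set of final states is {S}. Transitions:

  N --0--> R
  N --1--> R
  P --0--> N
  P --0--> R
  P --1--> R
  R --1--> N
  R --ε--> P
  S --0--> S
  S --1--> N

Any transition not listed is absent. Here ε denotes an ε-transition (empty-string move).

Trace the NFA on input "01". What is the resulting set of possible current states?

{N, P, R}

Start in {N}.
Read '0': {N} → {P, R}.
Read '1': {P, R} → {N, P, R}.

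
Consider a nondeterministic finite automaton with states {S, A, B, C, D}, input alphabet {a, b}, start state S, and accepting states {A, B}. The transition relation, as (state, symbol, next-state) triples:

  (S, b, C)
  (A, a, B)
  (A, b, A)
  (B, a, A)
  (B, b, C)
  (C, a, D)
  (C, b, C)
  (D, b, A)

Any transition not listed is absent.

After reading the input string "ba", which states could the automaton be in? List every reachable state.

Start in {S}.
Read 'b': {S} → {C}.
Read 'a': {C} → {D}.

{D}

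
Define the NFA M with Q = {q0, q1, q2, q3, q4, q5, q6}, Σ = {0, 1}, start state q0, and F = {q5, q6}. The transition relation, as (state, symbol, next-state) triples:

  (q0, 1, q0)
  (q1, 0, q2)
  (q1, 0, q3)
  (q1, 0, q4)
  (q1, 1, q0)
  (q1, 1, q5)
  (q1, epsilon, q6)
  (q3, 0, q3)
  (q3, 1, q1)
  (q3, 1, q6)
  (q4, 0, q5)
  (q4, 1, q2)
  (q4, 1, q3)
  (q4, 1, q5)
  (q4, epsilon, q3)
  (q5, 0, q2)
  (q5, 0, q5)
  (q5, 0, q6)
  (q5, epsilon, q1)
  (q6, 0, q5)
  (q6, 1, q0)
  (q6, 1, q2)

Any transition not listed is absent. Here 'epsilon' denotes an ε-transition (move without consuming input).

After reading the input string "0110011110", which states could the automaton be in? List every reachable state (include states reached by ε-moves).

∅

Start in {q0}.
Read '0': q0→∅; now ∅.
The set is empty and remains empty for the remaining 9 symbols.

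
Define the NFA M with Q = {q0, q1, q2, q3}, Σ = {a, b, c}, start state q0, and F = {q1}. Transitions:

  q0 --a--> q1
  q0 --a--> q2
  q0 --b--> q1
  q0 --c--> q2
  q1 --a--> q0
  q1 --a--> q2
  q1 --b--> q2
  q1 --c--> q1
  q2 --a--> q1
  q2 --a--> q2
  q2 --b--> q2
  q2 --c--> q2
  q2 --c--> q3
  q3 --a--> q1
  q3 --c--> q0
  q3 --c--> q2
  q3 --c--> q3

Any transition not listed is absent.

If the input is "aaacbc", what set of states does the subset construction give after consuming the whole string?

{q2, q3}

Start in {q0}.
Read 'a': q0→{q1, q2}; now {q1, q2}.
Read 'a': q1→{q0, q2}, q2→{q1, q2}; now {q0, q1, q2}.
Read 'a': q0→{q1, q2}, q1→{q0, q2}, q2→{q1, q2}; now {q0, q1, q2}.
Read 'c': q0→{q2}, q1→{q1}, q2→{q2, q3}; now {q1, q2, q3}.
Read 'b': q1→{q2}, q2→{q2}, q3→∅; now {q2}.
Read 'c': q2→{q2, q3}; now {q2, q3}.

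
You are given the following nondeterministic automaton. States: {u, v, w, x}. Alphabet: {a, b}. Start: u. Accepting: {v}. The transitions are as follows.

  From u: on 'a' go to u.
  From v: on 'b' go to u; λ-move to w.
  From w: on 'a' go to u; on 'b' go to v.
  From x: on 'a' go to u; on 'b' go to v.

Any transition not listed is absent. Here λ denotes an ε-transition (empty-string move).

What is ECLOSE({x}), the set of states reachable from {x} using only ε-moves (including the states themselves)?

{x}

Begin with {x}.
No ε-moves leave this set, so the closure equals the set itself.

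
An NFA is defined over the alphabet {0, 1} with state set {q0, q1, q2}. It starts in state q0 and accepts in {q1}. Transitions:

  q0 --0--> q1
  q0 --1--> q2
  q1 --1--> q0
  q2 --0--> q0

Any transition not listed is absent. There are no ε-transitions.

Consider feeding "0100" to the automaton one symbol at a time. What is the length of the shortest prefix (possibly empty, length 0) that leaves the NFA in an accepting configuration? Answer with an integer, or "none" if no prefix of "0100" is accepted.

1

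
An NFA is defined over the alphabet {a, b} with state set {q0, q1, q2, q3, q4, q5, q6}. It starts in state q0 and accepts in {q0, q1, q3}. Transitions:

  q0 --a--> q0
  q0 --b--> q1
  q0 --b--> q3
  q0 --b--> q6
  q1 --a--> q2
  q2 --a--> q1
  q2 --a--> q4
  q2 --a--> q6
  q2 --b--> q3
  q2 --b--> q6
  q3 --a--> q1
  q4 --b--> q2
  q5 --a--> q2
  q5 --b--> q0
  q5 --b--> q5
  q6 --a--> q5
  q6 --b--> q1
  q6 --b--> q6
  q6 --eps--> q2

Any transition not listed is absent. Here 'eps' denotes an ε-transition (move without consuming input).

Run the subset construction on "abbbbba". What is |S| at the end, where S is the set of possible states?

5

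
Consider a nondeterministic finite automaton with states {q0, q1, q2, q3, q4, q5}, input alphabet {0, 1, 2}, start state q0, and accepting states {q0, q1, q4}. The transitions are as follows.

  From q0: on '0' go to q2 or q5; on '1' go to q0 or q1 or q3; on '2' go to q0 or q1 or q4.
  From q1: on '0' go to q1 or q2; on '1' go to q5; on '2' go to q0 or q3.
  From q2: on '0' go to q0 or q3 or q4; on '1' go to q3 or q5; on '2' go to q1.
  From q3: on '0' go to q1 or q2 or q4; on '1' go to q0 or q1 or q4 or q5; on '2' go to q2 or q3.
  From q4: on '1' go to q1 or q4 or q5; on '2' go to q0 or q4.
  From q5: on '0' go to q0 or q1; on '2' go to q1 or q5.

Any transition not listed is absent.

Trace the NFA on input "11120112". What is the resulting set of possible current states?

Start in {q0}.
Read '1': {q0} → {q0, q1, q3}.
Read '1': {q0, q1, q3} → {q0, q1, q3, q4, q5}.
Read '1': {q0, q1, q3, q4, q5} → {q0, q1, q3, q4, q5}.
Read '2': {q0, q1, q3, q4, q5} → {q0, q1, q2, q3, q4, q5}.
Read '0': {q0, q1, q2, q3, q4, q5} → {q0, q1, q2, q3, q4, q5}.
Read '1': {q0, q1, q2, q3, q4, q5} → {q0, q1, q3, q4, q5}.
Read '1': {q0, q1, q3, q4, q5} → {q0, q1, q3, q4, q5}.
Read '2': {q0, q1, q3, q4, q5} → {q0, q1, q2, q3, q4, q5}.

{q0, q1, q2, q3, q4, q5}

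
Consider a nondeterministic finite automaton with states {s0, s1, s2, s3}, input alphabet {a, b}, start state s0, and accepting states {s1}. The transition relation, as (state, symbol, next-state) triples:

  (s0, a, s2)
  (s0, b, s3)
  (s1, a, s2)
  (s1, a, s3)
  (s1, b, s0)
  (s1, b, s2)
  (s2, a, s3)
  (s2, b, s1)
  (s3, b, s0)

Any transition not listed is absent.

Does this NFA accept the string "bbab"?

Yes

Start in {s0}.
Read 'b': {s0} → {s3}.
Read 'b': {s3} → {s0}.
Read 'a': {s0} → {s2}.
Read 'b': {s2} → {s1}.
The final set {s1} contains the accepting state s1.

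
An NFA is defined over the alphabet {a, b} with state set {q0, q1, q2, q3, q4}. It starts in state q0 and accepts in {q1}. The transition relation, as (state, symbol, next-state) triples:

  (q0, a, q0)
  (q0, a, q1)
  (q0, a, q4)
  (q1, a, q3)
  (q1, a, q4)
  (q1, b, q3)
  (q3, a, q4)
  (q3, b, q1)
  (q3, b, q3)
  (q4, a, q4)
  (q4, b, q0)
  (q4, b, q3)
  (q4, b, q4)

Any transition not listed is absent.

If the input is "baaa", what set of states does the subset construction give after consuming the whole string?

∅

Start in {q0}.
Read 'b': q0→∅; now ∅.
The set is empty and remains empty for the remaining 3 symbols.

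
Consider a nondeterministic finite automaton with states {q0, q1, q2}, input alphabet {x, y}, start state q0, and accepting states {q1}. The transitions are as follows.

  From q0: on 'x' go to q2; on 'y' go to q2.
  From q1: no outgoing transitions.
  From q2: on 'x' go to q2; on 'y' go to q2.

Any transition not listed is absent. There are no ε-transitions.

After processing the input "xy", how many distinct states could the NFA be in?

1

Start in {q0}.
Read 'x': {q0} → {q2}.
Read 'y': {q2} → {q2}.
That set has 1 state.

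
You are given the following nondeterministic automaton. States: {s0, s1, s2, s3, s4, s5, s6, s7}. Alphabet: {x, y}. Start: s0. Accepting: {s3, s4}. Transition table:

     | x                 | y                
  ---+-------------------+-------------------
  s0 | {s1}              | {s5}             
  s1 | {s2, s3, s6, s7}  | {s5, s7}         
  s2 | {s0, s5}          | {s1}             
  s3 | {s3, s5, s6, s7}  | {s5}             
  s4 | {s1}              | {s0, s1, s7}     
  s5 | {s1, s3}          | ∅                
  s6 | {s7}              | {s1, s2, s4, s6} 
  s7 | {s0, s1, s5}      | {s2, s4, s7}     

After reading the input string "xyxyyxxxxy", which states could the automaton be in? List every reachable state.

Start in {s0}.
Read 'x': s0→{s1}; now {s1}.
Read 'y': s1→{s5, s7}; now {s5, s7}.
Read 'x': s5→{s1, s3}, s7→{s0, s1, s5}; now {s0, s1, s3, s5}.
Read 'y': s0→{s5}, s1→{s5, s7}, s3→{s5}, s5→∅; now {s5, s7}.
Read 'y': s5→∅, s7→{s2, s4, s7}; now {s2, s4, s7}.
Read 'x': s2→{s0, s5}, s4→{s1}, s7→{s0, s1, s5}; now {s0, s1, s5}.
Read 'x': s0→{s1}, s1→{s2, s3, s6, s7}, s5→{s1, s3}; now {s1, s2, s3, s6, s7}.
Read 'x': s1→{s2, s3, s6, s7}, s2→{s0, s5}, s3→{s3, s5, s6, s7}, s6→{s7}, s7→{s0, s1, s5}; now {s0, s1, s2, s3, s5, s6, s7}.
Read 'x': s0→{s1}, s1→{s2, s3, s6, s7}, s2→{s0, s5}, s3→{s3, s5, s6, s7}, s5→{s1, s3}, s6→{s7}, s7→{s0, s1, s5}; now {s0, s1, s2, s3, s5, s6, s7}.
Read 'y': s0→{s5}, s1→{s5, s7}, s2→{s1}, s3→{s5}, s5→∅, s6→{s1, s2, s4, s6}, s7→{s2, s4, s7}; now {s1, s2, s4, s5, s6, s7}.

{s1, s2, s4, s5, s6, s7}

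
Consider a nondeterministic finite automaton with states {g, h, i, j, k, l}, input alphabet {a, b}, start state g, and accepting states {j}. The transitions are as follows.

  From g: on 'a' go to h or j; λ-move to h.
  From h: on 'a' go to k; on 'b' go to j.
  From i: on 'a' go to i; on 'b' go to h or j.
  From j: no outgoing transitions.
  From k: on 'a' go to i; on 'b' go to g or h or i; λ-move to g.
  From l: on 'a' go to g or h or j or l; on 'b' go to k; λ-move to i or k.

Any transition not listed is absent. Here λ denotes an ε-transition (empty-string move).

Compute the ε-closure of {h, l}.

{g, h, i, k, l}

Begin with {h, l}.
ε-move l → i; add i.
ε-move l → k; add k.
ε-move k → g; add g.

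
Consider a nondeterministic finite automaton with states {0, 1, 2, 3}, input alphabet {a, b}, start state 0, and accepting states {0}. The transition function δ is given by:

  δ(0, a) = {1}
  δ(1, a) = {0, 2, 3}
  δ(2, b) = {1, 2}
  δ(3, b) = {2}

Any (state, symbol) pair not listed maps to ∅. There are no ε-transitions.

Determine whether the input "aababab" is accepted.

No

Start in {0}.
Read 'a': 0→{1}; now {1}.
Read 'a': 1→{0, 2, 3}; now {0, 2, 3}.
Read 'b': 0→∅, 2→{1, 2}, 3→{2}; now {1, 2}.
Read 'a': 1→{0, 2, 3}, 2→∅; now {0, 2, 3}.
Read 'b': 0→∅, 2→{1, 2}, 3→{2}; now {1, 2}.
Read 'a': 1→{0, 2, 3}, 2→∅; now {0, 2, 3}.
Read 'b': 0→∅, 2→{1, 2}, 3→{2}; now {1, 2}.
The final set {1, 2} contains no accepting state.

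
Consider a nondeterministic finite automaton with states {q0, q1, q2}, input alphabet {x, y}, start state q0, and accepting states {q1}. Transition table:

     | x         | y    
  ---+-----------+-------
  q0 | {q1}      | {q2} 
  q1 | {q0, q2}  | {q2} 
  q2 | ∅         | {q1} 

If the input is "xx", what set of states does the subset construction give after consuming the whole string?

Start in {q0}.
Read 'x': {q0} → {q1}.
Read 'x': {q1} → {q0, q2}.

{q0, q2}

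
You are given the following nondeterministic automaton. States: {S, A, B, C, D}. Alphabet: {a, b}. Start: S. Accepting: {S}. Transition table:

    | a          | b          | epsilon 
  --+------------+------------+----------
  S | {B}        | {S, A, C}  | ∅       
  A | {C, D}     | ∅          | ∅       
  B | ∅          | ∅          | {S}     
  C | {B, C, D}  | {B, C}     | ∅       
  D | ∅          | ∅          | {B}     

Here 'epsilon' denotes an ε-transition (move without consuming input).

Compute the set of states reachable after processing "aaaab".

Start in {S}.
Read 'a': {S} → {S, B}.
Read 'a': {S, B} → {S, B}.
Read 'a': {S, B} → {S, B}.
Read 'a': {S, B} → {S, B}.
Read 'b': {S, B} → {S, A, C}.

{S, A, C}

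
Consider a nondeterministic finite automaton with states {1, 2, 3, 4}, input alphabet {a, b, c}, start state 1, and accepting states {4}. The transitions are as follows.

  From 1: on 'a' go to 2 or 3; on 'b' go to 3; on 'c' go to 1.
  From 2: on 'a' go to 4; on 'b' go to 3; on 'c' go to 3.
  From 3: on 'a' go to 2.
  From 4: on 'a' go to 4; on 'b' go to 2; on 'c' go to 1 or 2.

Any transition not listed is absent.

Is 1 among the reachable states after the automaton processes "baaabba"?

No

Start in {1}.
Read 'b': {1} → {3}.
Read 'a': {3} → {2}.
Read 'a': {2} → {4}.
Read 'a': {4} → {4}.
Read 'b': {4} → {2}.
Read 'b': {2} → {3}.
Read 'a': {3} → {2}.
State 1 is not in {2}.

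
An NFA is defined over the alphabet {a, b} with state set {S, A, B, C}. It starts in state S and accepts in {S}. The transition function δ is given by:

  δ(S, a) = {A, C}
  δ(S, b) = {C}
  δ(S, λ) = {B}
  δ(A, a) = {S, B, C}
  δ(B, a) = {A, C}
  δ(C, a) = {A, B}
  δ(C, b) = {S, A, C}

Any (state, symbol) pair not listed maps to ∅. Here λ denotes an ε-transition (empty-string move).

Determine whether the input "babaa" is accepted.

No

Start: ε-closure({S}) = {S, B}.
Read 'b': S→{C}, B→∅; now {C}.
Read 'a': C→{A, B}; now {A, B}.
Read 'b': A→∅, B→∅; now ∅.
The set is empty and remains empty for the remaining 2 symbols.
The final set ∅ contains no accepting state.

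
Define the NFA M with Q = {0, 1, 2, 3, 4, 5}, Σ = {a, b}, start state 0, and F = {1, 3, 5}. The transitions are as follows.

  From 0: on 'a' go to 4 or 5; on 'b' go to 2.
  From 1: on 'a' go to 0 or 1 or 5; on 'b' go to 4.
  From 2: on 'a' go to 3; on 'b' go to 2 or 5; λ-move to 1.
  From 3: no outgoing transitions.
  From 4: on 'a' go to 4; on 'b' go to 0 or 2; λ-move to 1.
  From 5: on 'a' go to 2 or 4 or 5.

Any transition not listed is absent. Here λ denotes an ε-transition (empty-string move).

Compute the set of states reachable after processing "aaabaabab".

Start in {0}.
Read 'a': 0→{4, 5}; union {4, 5}; ε-closure = {1, 4, 5}.
Read 'a': 1→{0, 1, 5}, 4→{4}, 5→{2, 4, 5}; now {0, 1, 2, 4, 5}.
Read 'a': 0→{4, 5}, 1→{0, 1, 5}, 2→{3}, 4→{4}, 5→{2, 4, 5}; now {0, 1, 2, 3, 4, 5}.
Read 'b': 0→{2}, 1→{4}, 2→{2, 5}, 3→∅, 4→{0, 2}, 5→∅; union {0, 2, 4, 5}; ε-closure = {0, 1, 2, 4, 5}.
Read 'a': 0→{4, 5}, 1→{0, 1, 5}, 2→{3}, 4→{4}, 5→{2, 4, 5}; now {0, 1, 2, 3, 4, 5}.
Read 'a': 0→{4, 5}, 1→{0, 1, 5}, 2→{3}, 3→∅, 4→{4}, 5→{2, 4, 5}; now {0, 1, 2, 3, 4, 5}.
Read 'b': 0→{2}, 1→{4}, 2→{2, 5}, 3→∅, 4→{0, 2}, 5→∅; union {0, 2, 4, 5}; ε-closure = {0, 1, 2, 4, 5}.
Read 'a': 0→{4, 5}, 1→{0, 1, 5}, 2→{3}, 4→{4}, 5→{2, 4, 5}; now {0, 1, 2, 3, 4, 5}.
Read 'b': 0→{2}, 1→{4}, 2→{2, 5}, 3→∅, 4→{0, 2}, 5→∅; union {0, 2, 4, 5}; ε-closure = {0, 1, 2, 4, 5}.

{0, 1, 2, 4, 5}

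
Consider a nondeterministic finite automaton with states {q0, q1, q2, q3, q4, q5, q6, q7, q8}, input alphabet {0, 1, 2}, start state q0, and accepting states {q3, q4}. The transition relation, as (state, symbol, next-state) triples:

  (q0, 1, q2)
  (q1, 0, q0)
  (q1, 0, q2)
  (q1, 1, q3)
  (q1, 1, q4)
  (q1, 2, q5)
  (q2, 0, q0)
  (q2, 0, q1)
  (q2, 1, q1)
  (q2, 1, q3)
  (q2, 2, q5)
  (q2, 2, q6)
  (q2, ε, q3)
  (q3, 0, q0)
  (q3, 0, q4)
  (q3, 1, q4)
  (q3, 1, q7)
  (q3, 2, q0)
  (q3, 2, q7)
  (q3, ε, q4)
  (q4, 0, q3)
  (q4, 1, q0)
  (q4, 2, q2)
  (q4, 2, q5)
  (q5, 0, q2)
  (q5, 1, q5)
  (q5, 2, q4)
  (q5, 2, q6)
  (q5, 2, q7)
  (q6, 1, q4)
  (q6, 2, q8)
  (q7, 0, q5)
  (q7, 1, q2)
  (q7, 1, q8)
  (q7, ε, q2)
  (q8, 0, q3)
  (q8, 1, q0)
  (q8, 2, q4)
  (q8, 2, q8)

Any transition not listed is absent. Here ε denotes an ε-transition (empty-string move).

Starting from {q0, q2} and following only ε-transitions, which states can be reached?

Begin with {q0, q2}.
ε-move q2 → q3; add q3.
ε-move q3 → q4; add q4.

{q0, q2, q3, q4}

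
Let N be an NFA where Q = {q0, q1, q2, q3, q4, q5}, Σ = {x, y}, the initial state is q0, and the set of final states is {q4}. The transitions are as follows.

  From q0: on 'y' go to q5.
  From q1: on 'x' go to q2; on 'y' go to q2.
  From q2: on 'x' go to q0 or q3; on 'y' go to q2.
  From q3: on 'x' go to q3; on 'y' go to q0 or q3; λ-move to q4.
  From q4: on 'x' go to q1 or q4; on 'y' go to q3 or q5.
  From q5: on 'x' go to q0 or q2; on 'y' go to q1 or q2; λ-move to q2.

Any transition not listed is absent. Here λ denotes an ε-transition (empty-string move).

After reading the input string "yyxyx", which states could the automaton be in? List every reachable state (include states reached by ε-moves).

Start in {q0}.
Read 'y': q0→{q5}; union {q5}; ε-closure = {q2, q5}.
Read 'y': q2→{q2}, q5→{q1, q2}; now {q1, q2}.
Read 'x': q1→{q2}, q2→{q0, q3}; union {q0, q2, q3}; ε-closure = {q0, q2, q3, q4}.
Read 'y': q0→{q5}, q2→{q2}, q3→{q0, q3}, q4→{q3, q5}; union {q0, q2, q3, q5}; ε-closure = {q0, q2, q3, q4, q5}.
Read 'x': q0→∅, q2→{q0, q3}, q3→{q3}, q4→{q1, q4}, q5→{q0, q2}; now {q0, q1, q2, q3, q4}.

{q0, q1, q2, q3, q4}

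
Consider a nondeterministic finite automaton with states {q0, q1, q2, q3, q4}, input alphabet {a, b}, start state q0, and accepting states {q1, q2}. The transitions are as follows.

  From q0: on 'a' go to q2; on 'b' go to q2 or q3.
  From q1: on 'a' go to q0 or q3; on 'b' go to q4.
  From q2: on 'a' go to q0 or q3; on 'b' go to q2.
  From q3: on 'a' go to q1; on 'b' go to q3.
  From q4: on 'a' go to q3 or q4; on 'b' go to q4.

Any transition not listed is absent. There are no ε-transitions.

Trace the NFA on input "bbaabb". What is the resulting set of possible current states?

Start in {q0}.
Read 'b': {q0} → {q2, q3}.
Read 'b': {q2, q3} → {q2, q3}.
Read 'a': {q2, q3} → {q0, q1, q3}.
Read 'a': {q0, q1, q3} → {q0, q1, q2, q3}.
Read 'b': {q0, q1, q2, q3} → {q2, q3, q4}.
Read 'b': {q2, q3, q4} → {q2, q3, q4}.

{q2, q3, q4}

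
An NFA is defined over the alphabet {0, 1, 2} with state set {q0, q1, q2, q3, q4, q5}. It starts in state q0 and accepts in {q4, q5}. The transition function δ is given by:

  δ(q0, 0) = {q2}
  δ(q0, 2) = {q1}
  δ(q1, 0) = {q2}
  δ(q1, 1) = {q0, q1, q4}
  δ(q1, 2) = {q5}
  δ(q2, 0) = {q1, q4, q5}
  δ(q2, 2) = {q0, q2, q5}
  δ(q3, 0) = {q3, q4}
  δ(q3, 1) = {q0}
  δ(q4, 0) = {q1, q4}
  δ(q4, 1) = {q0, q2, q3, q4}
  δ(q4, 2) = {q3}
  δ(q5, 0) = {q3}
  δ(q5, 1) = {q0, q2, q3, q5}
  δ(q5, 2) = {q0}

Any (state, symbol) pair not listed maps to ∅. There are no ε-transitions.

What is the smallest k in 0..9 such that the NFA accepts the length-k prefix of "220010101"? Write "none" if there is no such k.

Start in {q0}.
Read '2': q0→{q1}; now {q1}.
Read '2': q1→{q5}; now {q5}.
None of the earlier sets intersect F, but {q5} does.

2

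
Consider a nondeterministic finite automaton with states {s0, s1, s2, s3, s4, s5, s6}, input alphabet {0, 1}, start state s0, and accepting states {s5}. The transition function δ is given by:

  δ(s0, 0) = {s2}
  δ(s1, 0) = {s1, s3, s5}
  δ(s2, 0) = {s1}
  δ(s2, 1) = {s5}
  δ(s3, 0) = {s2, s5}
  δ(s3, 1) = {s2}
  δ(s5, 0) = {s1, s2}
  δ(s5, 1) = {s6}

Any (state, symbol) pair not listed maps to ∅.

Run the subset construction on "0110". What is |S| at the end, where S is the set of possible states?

0

Start in {s0}.
Read '0': s0→{s2}; now {s2}.
Read '1': s2→{s5}; now {s5}.
Read '1': s5→{s6}; now {s6}.
Read '0': s6→∅; now ∅.
That set has 0 states.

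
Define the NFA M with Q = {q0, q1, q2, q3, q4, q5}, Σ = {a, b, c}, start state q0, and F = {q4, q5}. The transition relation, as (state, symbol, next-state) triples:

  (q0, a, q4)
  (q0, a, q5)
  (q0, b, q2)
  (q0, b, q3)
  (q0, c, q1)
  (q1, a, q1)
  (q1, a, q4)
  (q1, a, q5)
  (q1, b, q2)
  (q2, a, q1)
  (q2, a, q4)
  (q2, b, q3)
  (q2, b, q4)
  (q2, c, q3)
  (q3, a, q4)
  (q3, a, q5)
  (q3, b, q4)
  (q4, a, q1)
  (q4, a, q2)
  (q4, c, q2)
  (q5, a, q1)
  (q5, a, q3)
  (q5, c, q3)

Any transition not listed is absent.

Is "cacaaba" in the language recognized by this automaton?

Yes

Start in {q0}.
Read 'c': {q0} → {q1}.
Read 'a': {q1} → {q1, q4, q5}.
Read 'c': {q1, q4, q5} → {q2, q3}.
Read 'a': {q2, q3} → {q1, q4, q5}.
Read 'a': {q1, q4, q5} → {q1, q2, q3, q4, q5}.
Read 'b': {q1, q2, q3, q4, q5} → {q2, q3, q4}.
Read 'a': {q2, q3, q4} → {q1, q2, q4, q5}.
The final set {q1, q2, q4, q5} contains the accepting states q4, q5.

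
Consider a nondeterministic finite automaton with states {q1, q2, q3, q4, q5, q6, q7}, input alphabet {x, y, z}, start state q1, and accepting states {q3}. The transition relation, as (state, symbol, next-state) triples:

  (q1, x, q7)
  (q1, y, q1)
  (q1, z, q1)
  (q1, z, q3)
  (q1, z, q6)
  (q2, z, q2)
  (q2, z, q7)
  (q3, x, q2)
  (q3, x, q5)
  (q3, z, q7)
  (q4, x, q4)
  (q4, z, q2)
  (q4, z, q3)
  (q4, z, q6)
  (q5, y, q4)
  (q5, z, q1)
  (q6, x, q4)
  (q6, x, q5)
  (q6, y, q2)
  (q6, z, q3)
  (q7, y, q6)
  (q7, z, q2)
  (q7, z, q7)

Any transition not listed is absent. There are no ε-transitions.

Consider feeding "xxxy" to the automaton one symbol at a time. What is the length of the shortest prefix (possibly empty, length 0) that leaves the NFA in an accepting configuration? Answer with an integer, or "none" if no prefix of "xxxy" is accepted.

none

Start in {q1}.
Read 'x': {q1} → {q7}.
Read 'x': {q7} → ∅.
The set is empty and remains empty for the remaining 2 symbols.
No reachable set along the way intersects F.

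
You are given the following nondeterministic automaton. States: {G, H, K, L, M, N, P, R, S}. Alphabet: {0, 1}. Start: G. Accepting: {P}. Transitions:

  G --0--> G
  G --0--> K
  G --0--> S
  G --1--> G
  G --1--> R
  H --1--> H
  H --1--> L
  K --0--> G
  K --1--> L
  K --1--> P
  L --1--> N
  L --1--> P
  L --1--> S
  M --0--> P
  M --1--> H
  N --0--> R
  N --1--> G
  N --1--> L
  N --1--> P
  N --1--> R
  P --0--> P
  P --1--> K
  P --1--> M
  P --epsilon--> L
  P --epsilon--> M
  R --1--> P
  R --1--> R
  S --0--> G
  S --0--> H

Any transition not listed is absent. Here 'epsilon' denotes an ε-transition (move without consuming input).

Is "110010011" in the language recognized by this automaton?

Start in {G}.
Read '1': {G} → {G, R}.
Read '1': {G, R} → {G, L, M, P, R}.
Read '0': {G, L, M, P, R} → {G, K, L, M, P, S}.
Read '0': {G, K, L, M, P, S} → {G, H, K, L, M, P, S}.
Read '1': {G, H, K, L, M, P, S} → {G, H, K, L, M, N, P, R, S}.
Read '0': {G, H, K, L, M, N, P, R, S} → {G, H, K, L, M, P, R, S}.
Read '0': {G, H, K, L, M, P, R, S} → {G, H, K, L, M, P, S}.
Read '1': {G, H, K, L, M, P, S} → {G, H, K, L, M, N, P, R, S}.
Read '1': {G, H, K, L, M, N, P, R, S} → {G, H, K, L, M, N, P, R, S}.
The final set {G, H, K, L, M, N, P, R, S} contains the accepting state P.

Yes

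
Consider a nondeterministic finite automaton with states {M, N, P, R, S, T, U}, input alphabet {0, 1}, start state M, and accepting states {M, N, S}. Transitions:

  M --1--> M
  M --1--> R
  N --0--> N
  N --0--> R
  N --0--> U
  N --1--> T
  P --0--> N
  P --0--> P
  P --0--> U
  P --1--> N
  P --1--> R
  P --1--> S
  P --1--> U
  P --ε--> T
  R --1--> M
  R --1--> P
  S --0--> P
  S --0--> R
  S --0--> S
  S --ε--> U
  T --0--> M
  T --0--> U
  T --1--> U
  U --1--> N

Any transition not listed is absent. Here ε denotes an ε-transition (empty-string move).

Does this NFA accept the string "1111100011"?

Yes

Start in {M}.
Read '1': M→{M, R}; now {M, R}.
Read '1': M→{M, R}, R→{M, P}; union {M, P, R}; ε-closure = {M, P, R, T}.
Read '1': M→{M, R}, P→{N, R, S, U}, R→{M, P}, T→{U}; union {M, N, P, R, S, U}; ε-closure = {M, N, P, R, S, T, U}.
Read '1': M→{M, R}, N→{T}, P→{N, R, S, U}, R→{M, P}, S→∅, T→{U}, U→{N}; now {M, N, P, R, S, T, U}.
Read '1': M→{M, R}, N→{T}, P→{N, R, S, U}, R→{M, P}, S→∅, T→{U}, U→{N}; now {M, N, P, R, S, T, U}.
Read '0': M→∅, N→{N, R, U}, P→{N, P, U}, R→∅, S→{P, R, S}, T→{M, U}, U→∅; union {M, N, P, R, S, U}; ε-closure = {M, N, P, R, S, T, U}.
Read '0': M→∅, N→{N, R, U}, P→{N, P, U}, R→∅, S→{P, R, S}, T→{M, U}, U→∅; union {M, N, P, R, S, U}; ε-closure = {M, N, P, R, S, T, U}.
Read '0': M→∅, N→{N, R, U}, P→{N, P, U}, R→∅, S→{P, R, S}, T→{M, U}, U→∅; union {M, N, P, R, S, U}; ε-closure = {M, N, P, R, S, T, U}.
Read '1': M→{M, R}, N→{T}, P→{N, R, S, U}, R→{M, P}, S→∅, T→{U}, U→{N}; now {M, N, P, R, S, T, U}.
Read '1': M→{M, R}, N→{T}, P→{N, R, S, U}, R→{M, P}, S→∅, T→{U}, U→{N}; now {M, N, P, R, S, T, U}.
The final set {M, N, P, R, S, T, U} contains the accepting states M, N, S.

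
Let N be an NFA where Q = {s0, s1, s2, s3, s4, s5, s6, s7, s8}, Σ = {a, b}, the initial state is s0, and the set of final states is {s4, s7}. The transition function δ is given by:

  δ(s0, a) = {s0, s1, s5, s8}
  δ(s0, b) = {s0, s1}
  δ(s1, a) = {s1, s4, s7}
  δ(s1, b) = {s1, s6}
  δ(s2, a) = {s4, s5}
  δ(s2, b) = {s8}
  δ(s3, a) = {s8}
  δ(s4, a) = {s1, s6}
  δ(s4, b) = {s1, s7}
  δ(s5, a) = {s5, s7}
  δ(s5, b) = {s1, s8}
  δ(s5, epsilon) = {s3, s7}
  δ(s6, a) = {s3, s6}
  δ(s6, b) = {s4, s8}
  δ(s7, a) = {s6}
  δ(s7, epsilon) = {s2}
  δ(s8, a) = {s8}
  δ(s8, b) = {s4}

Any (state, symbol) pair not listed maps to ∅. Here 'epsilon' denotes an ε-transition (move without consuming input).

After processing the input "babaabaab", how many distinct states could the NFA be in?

7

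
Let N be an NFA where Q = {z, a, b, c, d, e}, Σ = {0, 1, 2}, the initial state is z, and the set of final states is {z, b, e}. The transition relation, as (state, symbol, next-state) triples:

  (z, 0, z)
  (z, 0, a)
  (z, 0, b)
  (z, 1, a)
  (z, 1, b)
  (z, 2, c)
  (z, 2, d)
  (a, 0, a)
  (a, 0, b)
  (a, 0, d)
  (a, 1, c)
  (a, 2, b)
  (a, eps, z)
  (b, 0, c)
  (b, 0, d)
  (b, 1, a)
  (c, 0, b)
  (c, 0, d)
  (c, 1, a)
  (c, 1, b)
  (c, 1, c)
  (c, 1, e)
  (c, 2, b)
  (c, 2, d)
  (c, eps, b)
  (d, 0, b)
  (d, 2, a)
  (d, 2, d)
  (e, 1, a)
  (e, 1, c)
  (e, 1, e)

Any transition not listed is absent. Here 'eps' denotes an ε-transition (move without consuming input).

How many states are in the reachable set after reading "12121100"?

Start in {z}.
Read '1': {z} → {z, a, b}.
Read '2': {z, a, b} → {b, c, d}.
Read '1': {b, c, d} → {z, a, b, c, e}.
Read '2': {z, a, b, c, e} → {b, c, d}.
Read '1': {b, c, d} → {z, a, b, c, e}.
Read '1': {z, a, b, c, e} → {z, a, b, c, e}.
Read '0': {z, a, b, c, e} → {z, a, b, c, d}.
Read '0': {z, a, b, c, d} → {z, a, b, c, d}.
That set has 5 states.

5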